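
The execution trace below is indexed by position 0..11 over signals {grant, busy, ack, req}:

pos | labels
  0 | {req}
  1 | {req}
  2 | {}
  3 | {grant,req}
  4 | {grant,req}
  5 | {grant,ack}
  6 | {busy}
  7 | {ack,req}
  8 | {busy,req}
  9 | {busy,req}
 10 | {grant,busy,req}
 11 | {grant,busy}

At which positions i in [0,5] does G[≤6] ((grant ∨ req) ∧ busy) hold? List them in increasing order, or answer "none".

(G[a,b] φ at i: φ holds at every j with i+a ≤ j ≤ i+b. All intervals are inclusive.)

Evaluate at each i in [0,5]:
  i=0: ✗ (fails at j=0)
  i=1: ✗ (fails at j=1)
  i=2: ✗ (fails at j=2)
  i=3: ✗ (fails at j=3)
  i=4: ✗ (fails at j=4)
  i=5: ✗ (fails at j=5)

none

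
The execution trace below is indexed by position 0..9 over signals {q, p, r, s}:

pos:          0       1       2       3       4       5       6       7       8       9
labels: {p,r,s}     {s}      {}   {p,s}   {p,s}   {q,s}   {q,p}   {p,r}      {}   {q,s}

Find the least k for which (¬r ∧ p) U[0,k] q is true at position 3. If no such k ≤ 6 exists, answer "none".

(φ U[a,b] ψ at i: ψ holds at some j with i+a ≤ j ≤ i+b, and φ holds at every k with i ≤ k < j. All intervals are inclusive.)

Need earliest j ≥ 3 with q, and (¬r ∧ p) at every k in [3,j-1].
  j=3: rhs fails.
  j=4: rhs fails.
  j=5: rhs holds; lhs holds on [3,4]. k = 2.

2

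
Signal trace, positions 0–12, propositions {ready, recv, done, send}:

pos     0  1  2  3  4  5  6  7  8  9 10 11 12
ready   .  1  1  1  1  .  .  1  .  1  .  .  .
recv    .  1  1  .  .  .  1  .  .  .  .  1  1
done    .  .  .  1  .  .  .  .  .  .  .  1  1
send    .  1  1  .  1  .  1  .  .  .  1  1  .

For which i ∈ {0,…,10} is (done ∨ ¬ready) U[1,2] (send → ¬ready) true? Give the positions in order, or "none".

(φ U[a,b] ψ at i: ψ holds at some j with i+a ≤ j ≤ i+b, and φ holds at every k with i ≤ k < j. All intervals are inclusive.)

Evaluate at each i in [0,10]:
  i=0: ✗ (no rhs in [1,2])
  i=1: ✗ (lhs fails at k=1 before rhs at j=3)
  i=2: ✗ (lhs fails at k=2 before rhs at j=3)
  i=3: ✗ (lhs fails at k=4 before rhs at j=5)
  i=4: ✗ (lhs fails at k=4 before rhs at j=5)
  i=5: ✓ (rhs at j=6; lhs holds on [5,5])
  i=6: ✓ (rhs at j=7; lhs holds on [6,6])
  i=7: ✗ (lhs fails at k=7 before rhs at j=8)
  i=8: ✓ (rhs at j=9; lhs holds on [8,8])
  i=9: ✗ (lhs fails at k=9 before rhs at j=10)
  i=10: ✓ (rhs at j=11; lhs holds on [10,10])

5, 6, 8, 10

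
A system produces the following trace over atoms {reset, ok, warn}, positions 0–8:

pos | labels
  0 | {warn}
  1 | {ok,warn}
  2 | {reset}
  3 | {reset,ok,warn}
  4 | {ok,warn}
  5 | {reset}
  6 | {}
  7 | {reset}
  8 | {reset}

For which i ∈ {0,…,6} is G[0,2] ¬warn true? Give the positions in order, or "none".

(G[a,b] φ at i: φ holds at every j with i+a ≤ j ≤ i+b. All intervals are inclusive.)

Evaluate at each i in [0,6]:
  i=0: ✗ (fails at j=0)
  i=1: ✗ (fails at j=1)
  i=2: ✗ (fails at j=3)
  i=3: ✗ (fails at j=3)
  i=4: ✗ (fails at j=4)
  i=5: ✓ (all of [5,7])
  i=6: ✓ (all of [6,8])

5, 6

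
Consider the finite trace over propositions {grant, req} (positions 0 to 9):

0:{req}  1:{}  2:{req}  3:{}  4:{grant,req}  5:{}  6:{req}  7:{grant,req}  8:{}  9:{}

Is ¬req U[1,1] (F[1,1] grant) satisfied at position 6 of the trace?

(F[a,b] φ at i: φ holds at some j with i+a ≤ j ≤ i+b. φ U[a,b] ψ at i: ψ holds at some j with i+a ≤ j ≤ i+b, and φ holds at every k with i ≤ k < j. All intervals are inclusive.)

Does not hold

Need some j in [7,7] with F[1,1] grant, and ¬req at every k in [6,j-1].
  j=7: F[1,1] grant — fails (none in [8,8]).
No j in the window works → until fails.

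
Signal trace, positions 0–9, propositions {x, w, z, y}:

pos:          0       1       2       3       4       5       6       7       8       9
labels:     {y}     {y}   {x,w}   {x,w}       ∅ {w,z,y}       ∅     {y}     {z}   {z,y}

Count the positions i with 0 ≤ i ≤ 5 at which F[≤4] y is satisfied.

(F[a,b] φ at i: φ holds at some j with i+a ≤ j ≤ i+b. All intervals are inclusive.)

Evaluate at each i in [0,5]:
  i=0: ✓ (witness j=0)
  i=1: ✓ (witness j=1)
  i=2: ✓ (witness j=5)
  i=3: ✓ (witness j=5)
  i=4: ✓ (witness j=5)
  i=5: ✓ (witness j=5)
Positions where it holds: {0, 1, 2, 3, 4, 5} → 6.

6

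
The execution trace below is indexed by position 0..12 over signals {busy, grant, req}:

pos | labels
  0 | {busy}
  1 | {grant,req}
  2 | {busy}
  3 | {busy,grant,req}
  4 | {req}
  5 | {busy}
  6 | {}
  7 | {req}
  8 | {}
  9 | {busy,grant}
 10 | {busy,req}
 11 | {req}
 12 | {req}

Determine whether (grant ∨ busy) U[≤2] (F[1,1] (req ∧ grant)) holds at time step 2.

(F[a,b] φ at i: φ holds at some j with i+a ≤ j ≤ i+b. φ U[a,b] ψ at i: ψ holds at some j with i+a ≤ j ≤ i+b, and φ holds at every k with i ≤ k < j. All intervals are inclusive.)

Holds

Need some j in [2,4] with F[1,1] (req ∧ grant), and (grant ∨ busy) at every k in [2,j-1].
  j=2: F[1,1] (req ∧ grant) holds; no prefix to check → satisfied.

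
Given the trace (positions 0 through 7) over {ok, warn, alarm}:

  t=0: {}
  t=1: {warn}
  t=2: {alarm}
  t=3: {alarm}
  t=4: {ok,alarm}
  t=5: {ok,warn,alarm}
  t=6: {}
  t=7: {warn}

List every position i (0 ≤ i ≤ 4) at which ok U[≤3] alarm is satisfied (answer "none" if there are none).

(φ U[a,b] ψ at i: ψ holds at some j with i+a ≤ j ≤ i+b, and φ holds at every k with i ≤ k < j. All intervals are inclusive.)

Evaluate at each i in [0,4]:
  i=0: ✗ (lhs fails at k=0 before rhs at j=2)
  i=1: ✗ (lhs fails at k=1 before rhs at j=2)
  i=2: ✓ (rhs at j=2)
  i=3: ✓ (rhs at j=3)
  i=4: ✓ (rhs at j=4)

2, 3, 4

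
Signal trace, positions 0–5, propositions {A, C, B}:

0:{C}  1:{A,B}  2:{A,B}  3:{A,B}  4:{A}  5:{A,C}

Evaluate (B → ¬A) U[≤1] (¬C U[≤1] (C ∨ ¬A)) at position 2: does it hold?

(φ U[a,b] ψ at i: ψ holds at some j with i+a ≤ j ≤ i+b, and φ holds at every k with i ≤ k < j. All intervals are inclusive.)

Need some j in [2,3] with (¬C U[≤1] (C ∨ ¬A)), and (B → ¬A) at every k in [2,j-1].
  j=2: (¬C U[≤1] (C ∨ ¬A)) — fails.
  j=3: (¬C U[≤1] (C ∨ ¬A)) — fails.
No j in the window works → until fails.

False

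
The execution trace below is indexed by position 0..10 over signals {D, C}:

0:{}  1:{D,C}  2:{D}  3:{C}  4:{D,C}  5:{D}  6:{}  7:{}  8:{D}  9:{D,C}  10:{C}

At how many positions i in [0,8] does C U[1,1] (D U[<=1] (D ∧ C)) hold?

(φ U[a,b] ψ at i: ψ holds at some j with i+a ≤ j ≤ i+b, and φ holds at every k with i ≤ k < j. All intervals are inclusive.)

Evaluate at each i in [0,8]:
  i=0: ✗ (lhs fails at k=0 before rhs at j=1)
  i=1: ✗ (no rhs in [2,2])
  i=2: ✗ (no rhs in [3,3])
  i=3: ✓ (rhs at j=4; lhs holds on [3,3])
  i=4: ✗ (no rhs in [5,5])
  i=5: ✗ (no rhs in [6,6])
  i=6: ✗ (no rhs in [7,7])
  i=7: ✗ (lhs fails at k=7 before rhs at j=8)
  i=8: ✗ (lhs fails at k=8 before rhs at j=9)
Positions where it holds: {3} → 1.

1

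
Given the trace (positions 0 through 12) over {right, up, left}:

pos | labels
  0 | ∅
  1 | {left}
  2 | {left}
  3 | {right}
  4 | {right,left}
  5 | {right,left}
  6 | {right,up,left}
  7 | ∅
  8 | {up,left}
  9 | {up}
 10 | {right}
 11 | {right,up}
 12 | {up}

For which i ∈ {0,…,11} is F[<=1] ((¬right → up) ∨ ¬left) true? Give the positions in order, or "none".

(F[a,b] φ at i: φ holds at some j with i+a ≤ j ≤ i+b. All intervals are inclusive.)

0, 2, 3, 4, 5, 6, 7, 8, 9, 10, 11

Evaluate at each i in [0,11]:
  i=0: ✓ (witness j=0)
  i=1: ✗ (none in [1,2])
  i=2: ✓ (witness j=3)
  i=3: ✓ (witness j=3)
  i=4: ✓ (witness j=4)
  i=5: ✓ (witness j=5)
  i=6: ✓ (witness j=6)
  i=7: ✓ (witness j=7)
  i=8: ✓ (witness j=8)
  i=9: ✓ (witness j=9)
  i=10: ✓ (witness j=10)
  i=11: ✓ (witness j=11)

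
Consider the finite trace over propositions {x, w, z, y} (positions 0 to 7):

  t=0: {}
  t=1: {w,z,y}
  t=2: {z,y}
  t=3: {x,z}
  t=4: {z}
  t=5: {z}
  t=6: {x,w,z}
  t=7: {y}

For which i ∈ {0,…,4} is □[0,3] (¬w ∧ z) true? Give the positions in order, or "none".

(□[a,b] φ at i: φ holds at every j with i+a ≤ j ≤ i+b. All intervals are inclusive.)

2

Evaluate at each i in [0,4]:
  i=0: ✗ (fails at j=0)
  i=1: ✗ (fails at j=1)
  i=2: ✓ (all of [2,5])
  i=3: ✗ (fails at j=6)
  i=4: ✗ (fails at j=6)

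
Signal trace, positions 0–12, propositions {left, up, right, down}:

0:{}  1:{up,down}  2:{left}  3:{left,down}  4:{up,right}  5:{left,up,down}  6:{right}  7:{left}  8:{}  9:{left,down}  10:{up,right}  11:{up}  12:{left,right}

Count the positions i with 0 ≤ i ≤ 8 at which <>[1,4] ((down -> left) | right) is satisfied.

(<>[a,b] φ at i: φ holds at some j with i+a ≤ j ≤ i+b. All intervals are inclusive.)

Evaluate at each i in [0,8]:
  i=0: ✓ (witness j=2)
  i=1: ✓ (witness j=2)
  i=2: ✓ (witness j=3)
  i=3: ✓ (witness j=4)
  i=4: ✓ (witness j=5)
  i=5: ✓ (witness j=6)
  i=6: ✓ (witness j=7)
  i=7: ✓ (witness j=8)
  i=8: ✓ (witness j=9)
Positions where it holds: {0, 1, 2, 3, 4, 5, 6, 7, 8} → 9.

9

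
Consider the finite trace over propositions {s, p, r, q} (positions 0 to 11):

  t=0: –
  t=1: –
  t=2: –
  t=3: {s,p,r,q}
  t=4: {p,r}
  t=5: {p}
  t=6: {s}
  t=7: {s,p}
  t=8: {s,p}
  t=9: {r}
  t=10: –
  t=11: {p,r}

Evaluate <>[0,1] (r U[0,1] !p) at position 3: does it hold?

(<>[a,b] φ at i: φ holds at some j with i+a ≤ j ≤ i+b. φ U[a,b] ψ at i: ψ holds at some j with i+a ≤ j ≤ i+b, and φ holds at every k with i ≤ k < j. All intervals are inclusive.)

Check (r U[0,1] !p) at each j in [3,4]:
  j=3: fails
  j=4: fails
No position in the window satisfies it → formula fails.

False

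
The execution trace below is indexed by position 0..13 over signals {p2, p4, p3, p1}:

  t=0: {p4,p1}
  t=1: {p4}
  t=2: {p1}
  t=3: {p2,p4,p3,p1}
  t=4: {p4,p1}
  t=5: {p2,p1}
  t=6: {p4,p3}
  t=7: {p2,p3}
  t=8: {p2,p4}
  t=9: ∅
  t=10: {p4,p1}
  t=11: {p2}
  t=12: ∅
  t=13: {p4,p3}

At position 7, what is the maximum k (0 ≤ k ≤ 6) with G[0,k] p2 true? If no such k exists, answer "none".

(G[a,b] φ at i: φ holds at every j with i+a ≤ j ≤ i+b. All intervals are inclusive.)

1

p2 must hold from j=7 onward; find where it first fails.
  j=7: holds
  j=8: holds
  j=9: fails
Holds on [7,8], so largest k = 1.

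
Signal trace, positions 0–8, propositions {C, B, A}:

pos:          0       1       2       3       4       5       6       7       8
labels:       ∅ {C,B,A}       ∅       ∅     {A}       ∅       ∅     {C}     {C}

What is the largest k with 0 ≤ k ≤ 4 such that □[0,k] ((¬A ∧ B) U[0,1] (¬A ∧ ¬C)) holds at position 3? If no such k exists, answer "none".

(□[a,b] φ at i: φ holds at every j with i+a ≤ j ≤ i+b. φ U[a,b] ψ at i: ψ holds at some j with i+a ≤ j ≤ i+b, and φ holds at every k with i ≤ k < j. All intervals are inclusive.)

((¬A ∧ B) U[0,1] (¬A ∧ ¬C)) must hold from j=3 onward; find where it first fails.
  j=3: holds
  j=4: fails
Holds on [3,3], so largest k = 0.

0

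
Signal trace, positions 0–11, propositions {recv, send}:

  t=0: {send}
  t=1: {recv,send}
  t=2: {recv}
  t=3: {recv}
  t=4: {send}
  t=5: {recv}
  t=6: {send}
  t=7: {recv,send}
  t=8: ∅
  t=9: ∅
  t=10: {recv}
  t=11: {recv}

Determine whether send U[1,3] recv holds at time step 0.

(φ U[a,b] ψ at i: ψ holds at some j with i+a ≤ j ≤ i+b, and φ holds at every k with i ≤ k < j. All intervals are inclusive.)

Holds

Need some j in [1,3] with recv, and send at every k in [0,j-1].
  j=1: recv holds; send holds at every k in [0,0] → satisfied.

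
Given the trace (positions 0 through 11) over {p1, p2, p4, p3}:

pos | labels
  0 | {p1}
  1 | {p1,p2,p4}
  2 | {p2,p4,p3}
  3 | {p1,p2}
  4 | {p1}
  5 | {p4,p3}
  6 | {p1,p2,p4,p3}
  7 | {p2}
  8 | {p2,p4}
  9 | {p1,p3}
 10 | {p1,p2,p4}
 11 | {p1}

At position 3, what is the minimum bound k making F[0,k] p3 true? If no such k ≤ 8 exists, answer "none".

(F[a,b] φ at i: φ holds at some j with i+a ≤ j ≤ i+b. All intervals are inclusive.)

2

Scan j = 3,4,… for p3:
  j=3: fails
  j=4: fails
  j=5: holds
First hit at j=5, so smallest k = 5-3 = 2.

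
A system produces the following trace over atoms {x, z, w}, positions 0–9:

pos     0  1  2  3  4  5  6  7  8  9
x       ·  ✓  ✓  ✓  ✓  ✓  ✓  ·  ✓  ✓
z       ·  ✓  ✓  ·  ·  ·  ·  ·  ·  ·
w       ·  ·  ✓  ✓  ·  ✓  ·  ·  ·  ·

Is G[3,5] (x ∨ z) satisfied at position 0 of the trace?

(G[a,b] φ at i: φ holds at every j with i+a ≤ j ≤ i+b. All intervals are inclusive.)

True

Check (x ∨ z) at every j in [3,5]:
  j=3: true
  j=4: true
  j=5: true
All positions satisfy it → formula holds.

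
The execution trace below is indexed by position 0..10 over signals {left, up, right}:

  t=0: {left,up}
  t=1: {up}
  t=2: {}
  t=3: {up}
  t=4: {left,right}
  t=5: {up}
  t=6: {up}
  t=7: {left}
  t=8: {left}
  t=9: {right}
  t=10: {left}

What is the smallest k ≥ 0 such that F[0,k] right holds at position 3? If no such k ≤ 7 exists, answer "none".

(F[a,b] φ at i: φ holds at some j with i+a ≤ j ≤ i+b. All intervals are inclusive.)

Scan j = 3,4,… for right:
  j=3: fails
  j=4: holds
First hit at j=4, so smallest k = 4-3 = 1.

1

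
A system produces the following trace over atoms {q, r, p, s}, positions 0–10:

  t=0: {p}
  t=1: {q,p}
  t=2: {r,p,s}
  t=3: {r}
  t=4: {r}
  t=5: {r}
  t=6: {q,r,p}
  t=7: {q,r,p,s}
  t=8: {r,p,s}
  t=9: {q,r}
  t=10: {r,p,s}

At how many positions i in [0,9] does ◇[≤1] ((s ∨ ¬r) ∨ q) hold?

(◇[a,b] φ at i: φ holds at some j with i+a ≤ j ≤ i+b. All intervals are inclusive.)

8

Evaluate at each i in [0,9]:
  i=0: ✓ (witness j=0)
  i=1: ✓ (witness j=1)
  i=2: ✓ (witness j=2)
  i=3: ✗ (none in [3,4])
  i=4: ✗ (none in [4,5])
  i=5: ✓ (witness j=6)
  i=6: ✓ (witness j=6)
  i=7: ✓ (witness j=7)
  i=8: ✓ (witness j=8)
  i=9: ✓ (witness j=9)
Positions where it holds: {0, 1, 2, 5, 6, 7, 8, 9} → 8.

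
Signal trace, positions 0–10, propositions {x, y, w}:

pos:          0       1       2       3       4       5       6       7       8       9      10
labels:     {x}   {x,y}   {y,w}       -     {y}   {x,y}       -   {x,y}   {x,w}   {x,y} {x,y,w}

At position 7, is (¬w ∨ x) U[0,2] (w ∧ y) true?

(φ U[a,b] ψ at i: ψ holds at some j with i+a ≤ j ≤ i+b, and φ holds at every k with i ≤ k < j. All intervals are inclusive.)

No

Need some j in [7,9] with (w ∧ y), and (¬w ∨ x) at every k in [7,j-1].
  j=7: (w ∧ y) false.
  j=8: (w ∧ y) false.
  j=9: (w ∧ y) false.
No j in the window works → until fails.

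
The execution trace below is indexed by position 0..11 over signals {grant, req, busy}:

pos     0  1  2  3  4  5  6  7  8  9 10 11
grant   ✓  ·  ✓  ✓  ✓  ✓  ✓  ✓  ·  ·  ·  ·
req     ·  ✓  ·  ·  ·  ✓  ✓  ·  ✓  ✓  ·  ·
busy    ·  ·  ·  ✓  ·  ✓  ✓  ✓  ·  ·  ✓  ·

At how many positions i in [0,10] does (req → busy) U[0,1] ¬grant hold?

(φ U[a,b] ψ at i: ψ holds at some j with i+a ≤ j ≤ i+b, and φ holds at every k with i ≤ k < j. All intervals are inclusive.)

6

Evaluate at each i in [0,10]:
  i=0: ✓ (rhs at j=1; lhs holds on [0,0])
  i=1: ✓ (rhs at j=1)
  i=2: ✗ (no rhs in [2,3])
  i=3: ✗ (no rhs in [3,4])
  i=4: ✗ (no rhs in [4,5])
  i=5: ✗ (no rhs in [5,6])
  i=6: ✗ (no rhs in [6,7])
  i=7: ✓ (rhs at j=8; lhs holds on [7,7])
  i=8: ✓ (rhs at j=8)
  i=9: ✓ (rhs at j=9)
  i=10: ✓ (rhs at j=10)
Positions where it holds: {0, 1, 7, 8, 9, 10} → 6.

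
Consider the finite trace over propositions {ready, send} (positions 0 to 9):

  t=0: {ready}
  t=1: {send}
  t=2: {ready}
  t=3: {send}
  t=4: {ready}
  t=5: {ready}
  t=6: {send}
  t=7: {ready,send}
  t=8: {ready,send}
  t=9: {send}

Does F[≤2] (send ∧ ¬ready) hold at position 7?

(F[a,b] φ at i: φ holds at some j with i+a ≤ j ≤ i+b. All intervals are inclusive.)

Yes

Check (send ∧ ¬ready) at each j in [7,9]:
  j=7: false
  j=8: false
  j=9: true
Found at j=9 → formula holds.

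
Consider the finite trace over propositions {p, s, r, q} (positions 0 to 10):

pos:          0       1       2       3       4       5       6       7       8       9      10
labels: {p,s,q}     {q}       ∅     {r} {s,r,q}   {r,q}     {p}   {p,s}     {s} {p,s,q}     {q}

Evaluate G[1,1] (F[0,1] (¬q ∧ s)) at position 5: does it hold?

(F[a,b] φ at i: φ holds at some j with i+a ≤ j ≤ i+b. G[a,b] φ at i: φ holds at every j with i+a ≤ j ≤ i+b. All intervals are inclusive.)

Holds

Check F[0,1] (¬q ∧ s) at every j in [6,6]:
  j=6: holds (witness at 7)
All positions satisfy it → formula holds.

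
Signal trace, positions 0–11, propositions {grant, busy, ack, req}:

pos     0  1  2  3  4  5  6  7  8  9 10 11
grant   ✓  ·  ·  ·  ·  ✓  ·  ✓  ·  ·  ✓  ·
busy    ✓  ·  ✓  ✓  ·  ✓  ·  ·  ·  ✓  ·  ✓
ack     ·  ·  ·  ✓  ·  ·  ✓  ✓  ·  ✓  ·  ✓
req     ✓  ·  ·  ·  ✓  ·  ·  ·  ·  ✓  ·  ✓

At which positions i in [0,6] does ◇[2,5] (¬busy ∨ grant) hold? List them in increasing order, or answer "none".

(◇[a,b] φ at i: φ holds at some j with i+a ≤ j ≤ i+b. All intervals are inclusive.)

Evaluate at each i in [0,6]:
  i=0: ✓ (witness j=4)
  i=1: ✓ (witness j=4)
  i=2: ✓ (witness j=4)
  i=3: ✓ (witness j=5)
  i=4: ✓ (witness j=6)
  i=5: ✓ (witness j=7)
  i=6: ✓ (witness j=8)

0, 1, 2, 3, 4, 5, 6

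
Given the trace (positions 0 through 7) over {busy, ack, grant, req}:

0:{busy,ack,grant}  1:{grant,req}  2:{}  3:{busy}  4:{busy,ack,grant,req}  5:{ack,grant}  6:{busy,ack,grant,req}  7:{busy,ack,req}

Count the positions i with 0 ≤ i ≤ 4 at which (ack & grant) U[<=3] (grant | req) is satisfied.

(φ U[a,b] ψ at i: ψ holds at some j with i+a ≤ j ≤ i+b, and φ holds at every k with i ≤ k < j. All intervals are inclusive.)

Evaluate at each i in [0,4]:
  i=0: ✓ (rhs at j=0)
  i=1: ✓ (rhs at j=1)
  i=2: ✗ (lhs fails at k=2 before rhs at j=4)
  i=3: ✗ (lhs fails at k=3 before rhs at j=4)
  i=4: ✓ (rhs at j=4)
Positions where it holds: {0, 1, 4} → 3.

3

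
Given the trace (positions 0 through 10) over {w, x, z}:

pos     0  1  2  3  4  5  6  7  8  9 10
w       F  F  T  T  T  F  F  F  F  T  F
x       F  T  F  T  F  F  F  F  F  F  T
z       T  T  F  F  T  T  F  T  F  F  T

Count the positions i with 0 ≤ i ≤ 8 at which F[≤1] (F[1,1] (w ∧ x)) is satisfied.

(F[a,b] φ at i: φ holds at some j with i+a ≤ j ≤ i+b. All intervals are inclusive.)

Evaluate at each i in [0,8]:
  i=0: ✗ (none in [0,1])
  i=1: ✓ (witness j=2)
  i=2: ✓ (witness j=2)
  i=3: ✗ (none in [3,4])
  i=4: ✗ (none in [4,5])
  i=5: ✗ (none in [5,6])
  i=6: ✗ (none in [6,7])
  i=7: ✗ (none in [7,8])
  i=8: ✗ (none in [8,9])
Positions where it holds: {1, 2} → 2.

2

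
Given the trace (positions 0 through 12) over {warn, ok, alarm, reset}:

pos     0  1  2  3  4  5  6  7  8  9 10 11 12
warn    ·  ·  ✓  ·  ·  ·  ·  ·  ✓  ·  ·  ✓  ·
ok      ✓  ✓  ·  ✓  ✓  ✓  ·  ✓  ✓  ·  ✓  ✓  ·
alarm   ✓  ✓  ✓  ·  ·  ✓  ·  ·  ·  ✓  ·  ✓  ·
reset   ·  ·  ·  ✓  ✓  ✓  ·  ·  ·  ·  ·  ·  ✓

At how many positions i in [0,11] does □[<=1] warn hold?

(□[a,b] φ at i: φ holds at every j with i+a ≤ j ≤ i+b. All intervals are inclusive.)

Evaluate at each i in [0,11]:
  i=0: ✗ (fails at j=0)
  i=1: ✗ (fails at j=1)
  i=2: ✗ (fails at j=3)
  i=3: ✗ (fails at j=3)
  i=4: ✗ (fails at j=4)
  i=5: ✗ (fails at j=5)
  i=6: ✗ (fails at j=6)
  i=7: ✗ (fails at j=7)
  i=8: ✗ (fails at j=9)
  i=9: ✗ (fails at j=9)
  i=10: ✗ (fails at j=10)
  i=11: ✗ (fails at j=12)
Positions where it holds: {} → 0.

0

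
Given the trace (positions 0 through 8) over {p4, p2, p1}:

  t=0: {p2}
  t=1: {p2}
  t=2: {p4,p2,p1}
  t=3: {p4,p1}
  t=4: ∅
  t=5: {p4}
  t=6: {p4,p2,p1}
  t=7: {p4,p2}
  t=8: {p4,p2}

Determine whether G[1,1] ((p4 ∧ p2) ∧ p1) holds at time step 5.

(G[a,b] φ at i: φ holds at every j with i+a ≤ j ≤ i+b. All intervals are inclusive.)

Check ((p4 ∧ p2) ∧ p1) at every j in [6,6]:
  j=6: true
All positions satisfy it → formula holds.

Holds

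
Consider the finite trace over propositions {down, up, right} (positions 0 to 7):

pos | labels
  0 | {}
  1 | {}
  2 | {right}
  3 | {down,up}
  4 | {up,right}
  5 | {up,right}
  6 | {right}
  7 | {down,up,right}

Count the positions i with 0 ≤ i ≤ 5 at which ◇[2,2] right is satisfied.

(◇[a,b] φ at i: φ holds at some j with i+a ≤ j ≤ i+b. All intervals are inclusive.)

5

Evaluate at each i in [0,5]:
  i=0: ✓ (witness j=2)
  i=1: ✗ (none in [3,3])
  i=2: ✓ (witness j=4)
  i=3: ✓ (witness j=5)
  i=4: ✓ (witness j=6)
  i=5: ✓ (witness j=7)
Positions where it holds: {0, 2, 3, 4, 5} → 5.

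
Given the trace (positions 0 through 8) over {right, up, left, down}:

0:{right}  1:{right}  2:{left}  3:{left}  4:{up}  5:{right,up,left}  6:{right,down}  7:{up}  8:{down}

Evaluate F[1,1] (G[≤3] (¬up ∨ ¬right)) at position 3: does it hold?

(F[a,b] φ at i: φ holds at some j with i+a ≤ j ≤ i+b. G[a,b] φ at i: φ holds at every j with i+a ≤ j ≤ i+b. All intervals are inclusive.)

Check G[≤3] (¬up ∨ ¬right) at each j in [4,4]:
  j=4: fails at 5
No position in the window satisfies it → formula fails.

False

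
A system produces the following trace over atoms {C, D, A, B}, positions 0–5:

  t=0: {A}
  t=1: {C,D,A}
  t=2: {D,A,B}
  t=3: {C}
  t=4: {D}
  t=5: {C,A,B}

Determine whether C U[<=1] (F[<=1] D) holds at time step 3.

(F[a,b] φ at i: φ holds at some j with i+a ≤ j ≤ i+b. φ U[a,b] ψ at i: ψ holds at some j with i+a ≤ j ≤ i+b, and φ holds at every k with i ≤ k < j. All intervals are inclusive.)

Need some j in [3,4] with F[<=1] D, and C at every k in [3,j-1].
  j=3: F[<=1] D holds; no prefix to check → satisfied.

True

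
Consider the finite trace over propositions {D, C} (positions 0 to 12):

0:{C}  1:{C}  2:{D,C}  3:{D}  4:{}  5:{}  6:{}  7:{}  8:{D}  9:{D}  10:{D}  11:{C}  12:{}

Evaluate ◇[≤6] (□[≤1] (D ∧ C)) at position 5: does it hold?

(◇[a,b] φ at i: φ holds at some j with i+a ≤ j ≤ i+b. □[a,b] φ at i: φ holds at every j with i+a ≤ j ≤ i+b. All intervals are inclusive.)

Check □[≤1] (D ∧ C) at each j in [5,11]:
  j=5: fails at 5
  j=6: fails at 6
  j=7: fails at 7
  j=8: fails at 8
  j=9: fails at 9
  j=10: fails at 10
  j=11: fails at 11
No position in the window satisfies it → formula fails.

No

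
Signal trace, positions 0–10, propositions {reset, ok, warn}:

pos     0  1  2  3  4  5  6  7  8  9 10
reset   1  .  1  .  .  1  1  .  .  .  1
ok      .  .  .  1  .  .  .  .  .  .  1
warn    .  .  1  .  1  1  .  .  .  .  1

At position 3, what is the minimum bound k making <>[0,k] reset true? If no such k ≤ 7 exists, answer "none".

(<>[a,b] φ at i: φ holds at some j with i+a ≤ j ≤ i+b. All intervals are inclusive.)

2

Scan j = 3,4,… for reset:
  j=3: fails
  j=4: fails
  j=5: holds
First hit at j=5, so smallest k = 5-3 = 2.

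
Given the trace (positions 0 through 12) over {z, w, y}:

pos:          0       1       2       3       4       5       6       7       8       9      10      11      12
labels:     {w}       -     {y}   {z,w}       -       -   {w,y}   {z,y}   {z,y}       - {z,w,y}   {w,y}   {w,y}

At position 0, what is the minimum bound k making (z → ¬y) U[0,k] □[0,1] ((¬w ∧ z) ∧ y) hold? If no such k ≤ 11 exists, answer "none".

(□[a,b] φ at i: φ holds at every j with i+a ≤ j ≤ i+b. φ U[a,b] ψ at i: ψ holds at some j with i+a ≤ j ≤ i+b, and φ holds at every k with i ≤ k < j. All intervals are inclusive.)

7

Need earliest j ≥ 0 with □[0,1] ((¬w ∧ z) ∧ y), and (z → ¬y) at every k in [0,j-1].
  j=0: rhs fails.
  j=1: rhs fails.
  j=2: rhs fails.
  j=3: rhs fails.
  j=4: rhs fails.
  j=5: rhs fails.
  j=6: rhs fails.
  j=7: rhs holds; lhs holds on [0,6]. k = 7.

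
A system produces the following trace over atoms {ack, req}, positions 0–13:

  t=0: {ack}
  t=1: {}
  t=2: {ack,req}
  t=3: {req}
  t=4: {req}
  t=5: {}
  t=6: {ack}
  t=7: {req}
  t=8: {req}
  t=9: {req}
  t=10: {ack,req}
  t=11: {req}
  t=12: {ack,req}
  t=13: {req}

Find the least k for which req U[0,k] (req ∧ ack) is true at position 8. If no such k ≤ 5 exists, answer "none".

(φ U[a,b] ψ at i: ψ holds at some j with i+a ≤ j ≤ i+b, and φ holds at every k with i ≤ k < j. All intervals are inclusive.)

2

Need earliest j ≥ 8 with (req ∧ ack), and req at every k in [8,j-1].
  j=8: rhs fails.
  j=9: rhs fails.
  j=10: rhs holds; lhs holds on [8,9]. k = 2.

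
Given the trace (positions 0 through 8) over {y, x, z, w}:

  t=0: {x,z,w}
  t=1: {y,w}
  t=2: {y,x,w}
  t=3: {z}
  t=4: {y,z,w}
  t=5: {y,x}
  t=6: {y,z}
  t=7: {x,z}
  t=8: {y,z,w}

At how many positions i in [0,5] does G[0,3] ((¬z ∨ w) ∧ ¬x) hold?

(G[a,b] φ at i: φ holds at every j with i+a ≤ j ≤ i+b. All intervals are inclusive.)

0

Evaluate at each i in [0,5]:
  i=0: ✗ (fails at j=0)
  i=1: ✗ (fails at j=2)
  i=2: ✗ (fails at j=2)
  i=3: ✗ (fails at j=3)
  i=4: ✗ (fails at j=5)
  i=5: ✗ (fails at j=5)
Positions where it holds: {} → 0.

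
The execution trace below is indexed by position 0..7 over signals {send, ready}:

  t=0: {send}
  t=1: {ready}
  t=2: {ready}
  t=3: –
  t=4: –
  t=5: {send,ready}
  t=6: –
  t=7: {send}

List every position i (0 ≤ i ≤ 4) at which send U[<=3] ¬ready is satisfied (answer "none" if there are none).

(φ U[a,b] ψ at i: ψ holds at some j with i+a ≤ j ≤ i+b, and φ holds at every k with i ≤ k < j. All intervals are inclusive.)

0, 3, 4

Evaluate at each i in [0,4]:
  i=0: ✓ (rhs at j=0)
  i=1: ✗ (lhs fails at k=1 before rhs at j=3)
  i=2: ✗ (lhs fails at k=2 before rhs at j=3)
  i=3: ✓ (rhs at j=3)
  i=4: ✓ (rhs at j=4)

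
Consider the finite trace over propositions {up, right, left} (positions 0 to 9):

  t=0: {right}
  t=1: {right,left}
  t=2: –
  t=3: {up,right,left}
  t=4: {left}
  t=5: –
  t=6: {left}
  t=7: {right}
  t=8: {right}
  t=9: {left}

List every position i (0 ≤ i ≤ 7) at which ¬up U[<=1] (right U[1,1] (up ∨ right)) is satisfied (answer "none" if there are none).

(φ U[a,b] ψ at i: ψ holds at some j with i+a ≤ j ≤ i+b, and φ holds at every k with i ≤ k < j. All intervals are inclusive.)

Evaluate at each i in [0,7]:
  i=0: ✓ (rhs at j=0)
  i=1: ✗ (no rhs in [1,2])
  i=2: ✗ (no rhs in [2,3])
  i=3: ✗ (no rhs in [3,4])
  i=4: ✗ (no rhs in [4,5])
  i=5: ✗ (no rhs in [5,6])
  i=6: ✓ (rhs at j=7; lhs holds on [6,6])
  i=7: ✓ (rhs at j=7)

0, 6, 7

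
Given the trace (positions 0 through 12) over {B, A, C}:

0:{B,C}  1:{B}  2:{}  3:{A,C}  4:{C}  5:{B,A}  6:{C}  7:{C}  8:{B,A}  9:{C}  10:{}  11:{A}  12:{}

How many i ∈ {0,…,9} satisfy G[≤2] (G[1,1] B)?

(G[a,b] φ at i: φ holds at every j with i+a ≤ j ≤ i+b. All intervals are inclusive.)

0

Evaluate at each i in [0,9]:
  i=0: ✗ (fails at j=1)
  i=1: ✗ (fails at j=1)
  i=2: ✗ (fails at j=2)
  i=3: ✗ (fails at j=3)
  i=4: ✗ (fails at j=5)
  i=5: ✗ (fails at j=5)
  i=6: ✗ (fails at j=6)
  i=7: ✗ (fails at j=8)
  i=8: ✗ (fails at j=8)
  i=9: ✗ (fails at j=9)
Positions where it holds: {} → 0.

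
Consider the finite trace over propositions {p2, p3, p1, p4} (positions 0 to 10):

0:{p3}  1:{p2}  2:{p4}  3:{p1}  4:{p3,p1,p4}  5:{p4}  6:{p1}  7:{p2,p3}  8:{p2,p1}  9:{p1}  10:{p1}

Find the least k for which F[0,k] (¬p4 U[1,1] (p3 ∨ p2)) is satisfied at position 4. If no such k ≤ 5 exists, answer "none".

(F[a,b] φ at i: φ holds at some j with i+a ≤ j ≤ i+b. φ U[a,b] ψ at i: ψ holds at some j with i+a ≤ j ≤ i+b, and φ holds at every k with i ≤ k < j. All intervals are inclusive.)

Scan j = 4,5,… for (¬p4 U[1,1] (p3 ∨ p2)):
  j=4: fails
  j=5: fails
  j=6: holds
First hit at j=6, so smallest k = 6-4 = 2.

2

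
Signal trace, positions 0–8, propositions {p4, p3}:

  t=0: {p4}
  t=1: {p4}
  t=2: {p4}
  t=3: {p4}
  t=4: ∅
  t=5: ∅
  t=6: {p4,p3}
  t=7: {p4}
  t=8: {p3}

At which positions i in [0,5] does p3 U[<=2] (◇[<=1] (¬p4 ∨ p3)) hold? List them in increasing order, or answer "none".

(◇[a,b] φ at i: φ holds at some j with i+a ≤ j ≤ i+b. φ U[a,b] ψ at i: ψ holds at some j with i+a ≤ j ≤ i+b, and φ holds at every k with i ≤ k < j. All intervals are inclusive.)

Evaluate at each i in [0,5]:
  i=0: ✗ (no rhs in [0,2])
  i=1: ✗ (lhs fails at k=1 before rhs at j=3)
  i=2: ✗ (lhs fails at k=2 before rhs at j=3)
  i=3: ✓ (rhs at j=3)
  i=4: ✓ (rhs at j=4)
  i=5: ✓ (rhs at j=5)

3, 4, 5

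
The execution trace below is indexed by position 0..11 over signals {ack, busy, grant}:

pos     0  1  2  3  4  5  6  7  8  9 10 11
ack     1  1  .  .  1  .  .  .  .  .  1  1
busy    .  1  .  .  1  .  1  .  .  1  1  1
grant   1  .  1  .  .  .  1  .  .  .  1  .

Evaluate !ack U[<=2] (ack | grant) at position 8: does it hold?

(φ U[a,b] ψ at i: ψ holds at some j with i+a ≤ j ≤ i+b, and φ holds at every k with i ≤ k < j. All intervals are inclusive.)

Need some j in [8,10] with (ack | grant), and !ack at every k in [8,j-1].
  j=8: (ack | grant) false.
  j=9: (ack | grant) false.
  j=10: (ack | grant) holds; !ack holds at every k in [8,9] → satisfied.

Yes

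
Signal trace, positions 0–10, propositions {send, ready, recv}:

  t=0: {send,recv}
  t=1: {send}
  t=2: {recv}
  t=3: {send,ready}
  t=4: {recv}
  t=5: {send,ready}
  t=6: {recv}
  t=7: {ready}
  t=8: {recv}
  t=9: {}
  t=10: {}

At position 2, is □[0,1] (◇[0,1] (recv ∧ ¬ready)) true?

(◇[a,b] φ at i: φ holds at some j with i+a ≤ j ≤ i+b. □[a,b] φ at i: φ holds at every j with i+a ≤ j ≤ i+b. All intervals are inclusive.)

Check ◇[0,1] (recv ∧ ¬ready) at every j in [2,3]:
  j=2: holds (witness at 2)
  j=3: holds (witness at 4)
All positions satisfy it → formula holds.

Yes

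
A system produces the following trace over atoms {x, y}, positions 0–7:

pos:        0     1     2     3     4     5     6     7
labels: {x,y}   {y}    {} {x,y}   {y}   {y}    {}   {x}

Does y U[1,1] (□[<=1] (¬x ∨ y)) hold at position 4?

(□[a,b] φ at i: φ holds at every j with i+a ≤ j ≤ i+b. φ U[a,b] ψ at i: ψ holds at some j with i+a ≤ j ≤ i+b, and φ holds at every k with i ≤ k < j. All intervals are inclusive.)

True

Need some j in [5,5] with □[<=1] (¬x ∨ y), and y at every k in [4,j-1].
  j=5: □[<=1] (¬x ∨ y) holds; y holds at every k in [4,4] → satisfied.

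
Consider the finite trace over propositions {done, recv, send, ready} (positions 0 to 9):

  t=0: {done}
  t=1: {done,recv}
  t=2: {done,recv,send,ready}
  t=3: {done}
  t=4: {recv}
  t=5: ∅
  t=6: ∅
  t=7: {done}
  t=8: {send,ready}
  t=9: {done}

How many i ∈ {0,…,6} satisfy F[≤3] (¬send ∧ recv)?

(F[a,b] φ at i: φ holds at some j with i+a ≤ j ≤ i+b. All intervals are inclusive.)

Evaluate at each i in [0,6]:
  i=0: ✓ (witness j=1)
  i=1: ✓ (witness j=1)
  i=2: ✓ (witness j=4)
  i=3: ✓ (witness j=4)
  i=4: ✓ (witness j=4)
  i=5: ✗ (none in [5,8])
  i=6: ✗ (none in [6,9])
Positions where it holds: {0, 1, 2, 3, 4} → 5.

5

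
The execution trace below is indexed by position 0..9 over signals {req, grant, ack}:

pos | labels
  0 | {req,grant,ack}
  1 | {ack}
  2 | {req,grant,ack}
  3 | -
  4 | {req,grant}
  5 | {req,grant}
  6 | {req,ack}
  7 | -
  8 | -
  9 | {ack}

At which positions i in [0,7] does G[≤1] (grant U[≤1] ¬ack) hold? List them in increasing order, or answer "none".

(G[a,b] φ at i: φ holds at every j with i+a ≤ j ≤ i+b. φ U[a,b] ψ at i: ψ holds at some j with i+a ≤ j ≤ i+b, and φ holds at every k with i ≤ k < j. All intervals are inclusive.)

Evaluate at each i in [0,7]:
  i=0: ✗ (fails at j=0)
  i=1: ✗ (fails at j=1)
  i=2: ✓ (all of [2,3])
  i=3: ✓ (all of [3,4])
  i=4: ✓ (all of [4,5])
  i=5: ✗ (fails at j=6)
  i=6: ✗ (fails at j=6)
  i=7: ✓ (all of [7,8])

2, 3, 4, 7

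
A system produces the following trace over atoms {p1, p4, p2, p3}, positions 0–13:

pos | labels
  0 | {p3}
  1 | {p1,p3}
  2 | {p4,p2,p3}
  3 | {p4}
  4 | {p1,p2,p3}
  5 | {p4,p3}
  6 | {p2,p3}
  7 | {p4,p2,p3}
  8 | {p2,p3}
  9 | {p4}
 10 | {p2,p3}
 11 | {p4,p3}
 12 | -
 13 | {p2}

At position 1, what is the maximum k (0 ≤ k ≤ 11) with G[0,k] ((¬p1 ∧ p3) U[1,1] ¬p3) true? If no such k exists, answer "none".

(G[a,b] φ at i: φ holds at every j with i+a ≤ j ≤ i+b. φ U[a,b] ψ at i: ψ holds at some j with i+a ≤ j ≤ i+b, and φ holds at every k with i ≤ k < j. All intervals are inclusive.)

none

((¬p1 ∧ p3) U[1,1] ¬p3) must hold from j=1 onward; find where it first fails.
  j=1: fails → no k works.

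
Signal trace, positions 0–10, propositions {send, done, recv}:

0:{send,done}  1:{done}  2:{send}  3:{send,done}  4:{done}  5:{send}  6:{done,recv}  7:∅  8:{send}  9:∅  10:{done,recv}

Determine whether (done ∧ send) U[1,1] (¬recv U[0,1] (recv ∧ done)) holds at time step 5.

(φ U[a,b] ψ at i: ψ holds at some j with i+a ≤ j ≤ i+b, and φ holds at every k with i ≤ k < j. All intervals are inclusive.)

Need some j in [6,6] with (¬recv U[0,1] (recv ∧ done)), and (done ∧ send) at every k in [5,j-1].
  j=6: (¬recv U[0,1] (recv ∧ done)) holds, but (done ∧ send) fails at k=5 → not this j.
No j in the window works → until fails.

No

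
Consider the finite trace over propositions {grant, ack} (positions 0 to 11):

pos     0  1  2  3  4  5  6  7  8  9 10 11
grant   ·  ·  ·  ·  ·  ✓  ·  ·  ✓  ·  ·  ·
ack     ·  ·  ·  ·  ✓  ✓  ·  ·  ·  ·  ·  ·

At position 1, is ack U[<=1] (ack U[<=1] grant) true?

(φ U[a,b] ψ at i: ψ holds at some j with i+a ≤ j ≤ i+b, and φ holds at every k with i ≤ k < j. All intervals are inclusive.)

Does not hold

Need some j in [1,2] with (ack U[<=1] grant), and ack at every k in [1,j-1].
  j=1: (ack U[<=1] grant) — fails.
  j=2: (ack U[<=1] grant) — fails.
No j in the window works → until fails.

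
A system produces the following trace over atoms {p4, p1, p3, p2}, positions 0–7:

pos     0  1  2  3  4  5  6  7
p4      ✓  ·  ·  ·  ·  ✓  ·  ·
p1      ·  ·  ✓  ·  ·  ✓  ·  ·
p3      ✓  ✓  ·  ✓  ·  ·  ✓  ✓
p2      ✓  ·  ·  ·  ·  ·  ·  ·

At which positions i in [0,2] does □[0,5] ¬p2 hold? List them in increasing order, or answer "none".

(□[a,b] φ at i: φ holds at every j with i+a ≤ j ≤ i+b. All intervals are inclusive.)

Evaluate at each i in [0,2]:
  i=0: ✗ (fails at j=0)
  i=1: ✓ (all of [1,6])
  i=2: ✓ (all of [2,7])

1, 2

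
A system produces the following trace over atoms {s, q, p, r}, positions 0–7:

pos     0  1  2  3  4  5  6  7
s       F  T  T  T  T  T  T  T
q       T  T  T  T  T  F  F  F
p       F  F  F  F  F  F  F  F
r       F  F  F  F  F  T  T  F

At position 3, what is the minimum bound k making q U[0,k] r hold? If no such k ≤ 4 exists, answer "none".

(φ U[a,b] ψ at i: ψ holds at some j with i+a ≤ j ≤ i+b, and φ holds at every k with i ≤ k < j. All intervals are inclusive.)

Need earliest j ≥ 3 with r, and q at every k in [3,j-1].
  j=3: rhs fails.
  j=4: rhs fails.
  j=5: rhs holds; lhs holds on [3,4]. k = 2.

2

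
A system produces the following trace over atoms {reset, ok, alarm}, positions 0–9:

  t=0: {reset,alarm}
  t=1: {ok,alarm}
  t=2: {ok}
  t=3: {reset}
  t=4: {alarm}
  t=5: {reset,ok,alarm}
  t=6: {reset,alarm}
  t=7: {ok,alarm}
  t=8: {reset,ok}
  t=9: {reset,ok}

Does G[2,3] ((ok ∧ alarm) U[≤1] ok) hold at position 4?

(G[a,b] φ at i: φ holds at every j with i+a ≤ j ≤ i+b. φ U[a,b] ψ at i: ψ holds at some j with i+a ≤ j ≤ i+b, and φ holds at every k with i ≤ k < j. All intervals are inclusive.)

Check ((ok ∧ alarm) U[≤1] ok) at every j in [6,7]:
  j=6: fails
  j=7: holds
Fails at j=6 → formula fails.

False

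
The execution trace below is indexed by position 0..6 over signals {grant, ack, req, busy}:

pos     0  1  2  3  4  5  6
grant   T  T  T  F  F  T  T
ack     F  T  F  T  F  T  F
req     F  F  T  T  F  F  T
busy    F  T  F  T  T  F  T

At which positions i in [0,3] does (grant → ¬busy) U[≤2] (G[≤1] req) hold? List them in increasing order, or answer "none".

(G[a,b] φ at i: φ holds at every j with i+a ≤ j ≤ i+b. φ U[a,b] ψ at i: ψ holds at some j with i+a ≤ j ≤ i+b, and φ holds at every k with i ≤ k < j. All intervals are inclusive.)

2

Evaluate at each i in [0,3]:
  i=0: ✗ (lhs fails at k=1 before rhs at j=2)
  i=1: ✗ (lhs fails at k=1 before rhs at j=2)
  i=2: ✓ (rhs at j=2)
  i=3: ✗ (no rhs in [3,5])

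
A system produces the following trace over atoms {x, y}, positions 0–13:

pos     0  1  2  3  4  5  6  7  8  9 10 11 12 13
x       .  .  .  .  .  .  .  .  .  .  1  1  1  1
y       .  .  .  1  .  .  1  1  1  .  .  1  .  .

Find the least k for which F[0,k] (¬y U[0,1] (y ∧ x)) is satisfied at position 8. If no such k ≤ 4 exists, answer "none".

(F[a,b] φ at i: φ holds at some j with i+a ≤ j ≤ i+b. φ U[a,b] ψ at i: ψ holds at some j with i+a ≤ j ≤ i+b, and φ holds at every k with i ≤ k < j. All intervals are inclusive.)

Scan j = 8,9,… for (¬y U[0,1] (y ∧ x)):
  j=8: fails
  j=9: fails
  j=10: holds
First hit at j=10, so smallest k = 10-8 = 2.

2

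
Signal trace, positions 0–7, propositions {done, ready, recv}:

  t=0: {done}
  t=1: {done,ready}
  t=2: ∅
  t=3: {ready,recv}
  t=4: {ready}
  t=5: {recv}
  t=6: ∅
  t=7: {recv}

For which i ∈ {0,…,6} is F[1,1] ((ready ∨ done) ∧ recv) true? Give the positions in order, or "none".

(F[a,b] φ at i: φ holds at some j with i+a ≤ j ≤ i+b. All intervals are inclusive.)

Evaluate at each i in [0,6]:
  i=0: ✗ (none in [1,1])
  i=1: ✗ (none in [2,2])
  i=2: ✓ (witness j=3)
  i=3: ✗ (none in [4,4])
  i=4: ✗ (none in [5,5])
  i=5: ✗ (none in [6,6])
  i=6: ✗ (none in [7,7])

2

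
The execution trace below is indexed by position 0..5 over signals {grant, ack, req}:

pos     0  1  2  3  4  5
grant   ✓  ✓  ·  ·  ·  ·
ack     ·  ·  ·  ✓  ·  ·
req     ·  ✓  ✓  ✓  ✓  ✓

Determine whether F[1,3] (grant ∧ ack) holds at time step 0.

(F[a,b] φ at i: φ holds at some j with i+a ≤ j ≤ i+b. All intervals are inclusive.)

No

Check (grant ∧ ack) at each j in [1,3]:
  j=1: false
  j=2: false
  j=3: false
No position in the window satisfies it → formula fails.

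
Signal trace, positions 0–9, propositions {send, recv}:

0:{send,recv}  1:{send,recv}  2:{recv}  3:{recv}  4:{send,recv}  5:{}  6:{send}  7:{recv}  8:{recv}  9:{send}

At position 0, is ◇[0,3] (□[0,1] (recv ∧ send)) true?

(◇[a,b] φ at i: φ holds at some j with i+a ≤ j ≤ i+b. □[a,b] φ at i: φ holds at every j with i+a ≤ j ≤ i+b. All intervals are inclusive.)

Holds

Check □[0,1] (recv ∧ send) at each j in [0,3]:
  j=0: holds on [0,1]
  j=1: fails at 2
  j=2: fails at 2
  j=3: fails at 3
Found at j=0 → formula holds.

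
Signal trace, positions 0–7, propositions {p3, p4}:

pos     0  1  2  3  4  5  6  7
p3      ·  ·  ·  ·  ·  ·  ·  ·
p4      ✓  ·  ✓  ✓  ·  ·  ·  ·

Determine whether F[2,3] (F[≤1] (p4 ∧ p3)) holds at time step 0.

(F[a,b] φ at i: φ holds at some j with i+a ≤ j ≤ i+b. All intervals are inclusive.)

Check F[≤1] (p4 ∧ p3) at each j in [2,3]:
  j=2: fails (none in [2,3])
  j=3: fails (none in [3,4])
No position in the window satisfies it → formula fails.

Does not hold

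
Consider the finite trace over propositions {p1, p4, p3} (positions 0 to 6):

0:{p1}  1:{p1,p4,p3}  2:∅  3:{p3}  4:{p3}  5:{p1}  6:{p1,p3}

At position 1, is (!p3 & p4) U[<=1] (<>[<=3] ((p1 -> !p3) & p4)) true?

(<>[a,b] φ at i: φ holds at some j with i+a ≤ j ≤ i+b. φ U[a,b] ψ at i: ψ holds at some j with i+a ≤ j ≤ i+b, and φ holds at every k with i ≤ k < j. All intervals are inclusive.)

Need some j in [1,2] with <>[<=3] ((p1 -> !p3) & p4), and (!p3 & p4) at every k in [1,j-1].
  j=1: <>[<=3] ((p1 -> !p3) & p4) — fails (none in [1,4]).
  j=2: <>[<=3] ((p1 -> !p3) & p4) — fails (none in [2,5]).
No j in the window works → until fails.

Does not hold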